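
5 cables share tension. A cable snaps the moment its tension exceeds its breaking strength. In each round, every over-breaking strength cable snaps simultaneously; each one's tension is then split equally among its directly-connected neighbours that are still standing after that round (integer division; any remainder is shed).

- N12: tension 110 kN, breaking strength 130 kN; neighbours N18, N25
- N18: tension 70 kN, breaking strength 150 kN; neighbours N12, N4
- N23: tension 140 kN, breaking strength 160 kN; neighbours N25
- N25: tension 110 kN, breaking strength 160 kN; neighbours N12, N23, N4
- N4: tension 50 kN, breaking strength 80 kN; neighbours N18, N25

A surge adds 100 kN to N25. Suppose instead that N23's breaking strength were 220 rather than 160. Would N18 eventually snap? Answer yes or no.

yes

With N23's breaking strength at 220:
Round 1 — N25 at 210 > 160. N25 snaps.
  N25 sheds 210 kN to N12, N23, N4: 70 each.
    N12: 110+70 = 180 > 130
    N23: 140+70 = 210 ≤ 220
    N4: 50+70 = 120 > 80
Round 2 — N12, N4 snap.
  N12 sheds 180 kN to N18: 180 each.
    N18: 70+180 = 250 > 150
  N4 sheds 120 kN to N18: 120 each.
    N18: 250+120 = 370 > 150
Round 3 — N18 snaps.
  N18 sheds 370 kN: no online neighbours, lost.
No further breaks.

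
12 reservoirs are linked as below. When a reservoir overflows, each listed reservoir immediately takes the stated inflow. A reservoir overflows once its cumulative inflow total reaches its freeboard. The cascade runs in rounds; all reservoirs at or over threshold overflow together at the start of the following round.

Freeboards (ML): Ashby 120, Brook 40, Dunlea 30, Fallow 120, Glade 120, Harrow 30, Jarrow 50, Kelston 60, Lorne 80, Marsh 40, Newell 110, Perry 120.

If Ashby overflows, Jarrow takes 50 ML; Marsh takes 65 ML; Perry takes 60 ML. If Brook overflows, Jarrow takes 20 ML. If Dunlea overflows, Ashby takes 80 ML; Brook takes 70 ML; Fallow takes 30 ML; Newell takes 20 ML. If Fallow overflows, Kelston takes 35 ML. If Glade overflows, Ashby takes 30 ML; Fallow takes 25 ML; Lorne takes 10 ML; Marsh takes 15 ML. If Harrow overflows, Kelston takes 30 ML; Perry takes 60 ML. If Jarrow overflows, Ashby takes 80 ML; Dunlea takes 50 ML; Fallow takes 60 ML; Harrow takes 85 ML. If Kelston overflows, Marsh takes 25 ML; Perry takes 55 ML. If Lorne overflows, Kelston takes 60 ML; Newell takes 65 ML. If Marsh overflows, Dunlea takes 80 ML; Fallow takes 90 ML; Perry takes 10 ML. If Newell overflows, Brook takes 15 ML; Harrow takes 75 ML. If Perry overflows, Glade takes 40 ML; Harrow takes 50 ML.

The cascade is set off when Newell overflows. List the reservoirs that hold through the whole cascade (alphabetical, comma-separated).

Round 1 — Newell overflows (initial).
  Brook: +15 → 15 < 40
  Harrow: +75 → 75 ≥ 30
Round 2 — Harrow overflows.
  Kelston: +30 → 30 < 60
  Perry: +60 → 60 < 120
No further overflows.

Ashby, Brook, Dunlea, Fallow, Glade, Jarrow, Kelston, Lorne, Marsh, Perry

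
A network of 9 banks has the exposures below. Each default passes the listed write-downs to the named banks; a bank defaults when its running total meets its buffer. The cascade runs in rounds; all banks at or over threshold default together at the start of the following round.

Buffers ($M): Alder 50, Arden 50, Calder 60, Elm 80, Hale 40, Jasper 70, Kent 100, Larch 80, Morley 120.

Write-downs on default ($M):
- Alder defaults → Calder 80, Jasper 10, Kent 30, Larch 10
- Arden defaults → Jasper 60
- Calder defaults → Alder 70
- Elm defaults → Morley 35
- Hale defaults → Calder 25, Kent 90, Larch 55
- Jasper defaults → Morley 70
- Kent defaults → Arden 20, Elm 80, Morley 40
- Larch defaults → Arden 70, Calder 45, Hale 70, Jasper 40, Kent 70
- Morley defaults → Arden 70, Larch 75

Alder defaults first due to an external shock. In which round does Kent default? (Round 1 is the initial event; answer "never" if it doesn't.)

never

Round 1 — Alder defaults (initial).
  Calder: +80 → 80 ≥ 60
  Jasper: +10 → 10 < 70
  Kent: +30 → 30 < 100
  Larch: +10 → 10 < 80
Round 2 — Calder defaults.
No further defaults.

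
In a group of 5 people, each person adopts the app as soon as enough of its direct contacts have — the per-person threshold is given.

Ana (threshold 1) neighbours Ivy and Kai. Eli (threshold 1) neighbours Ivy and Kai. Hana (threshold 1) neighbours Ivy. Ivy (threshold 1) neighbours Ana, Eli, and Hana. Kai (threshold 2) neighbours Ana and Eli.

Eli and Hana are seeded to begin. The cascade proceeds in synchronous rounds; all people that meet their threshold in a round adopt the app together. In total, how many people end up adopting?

Round 1 — Eli, Hana adopt the app (initial).
Round 2 — checking thresholds:
  Ivy: 2 of 3 neighbours ≥ 1, adopts the app.
  Kai: 1 of 2 neighbours < 2, not yet.
Round 3 — checking thresholds:
  Ana: 1 of 2 neighbours ≥ 1, adopts the app.
  Kai: 1 of 2 neighbours < 2, not yet.
Round 4 — checking thresholds:
  Kai: 2 of 2 neighbours ≥ 2, adopts the app.
Round 5 — no new adoptions; cascade stops.

5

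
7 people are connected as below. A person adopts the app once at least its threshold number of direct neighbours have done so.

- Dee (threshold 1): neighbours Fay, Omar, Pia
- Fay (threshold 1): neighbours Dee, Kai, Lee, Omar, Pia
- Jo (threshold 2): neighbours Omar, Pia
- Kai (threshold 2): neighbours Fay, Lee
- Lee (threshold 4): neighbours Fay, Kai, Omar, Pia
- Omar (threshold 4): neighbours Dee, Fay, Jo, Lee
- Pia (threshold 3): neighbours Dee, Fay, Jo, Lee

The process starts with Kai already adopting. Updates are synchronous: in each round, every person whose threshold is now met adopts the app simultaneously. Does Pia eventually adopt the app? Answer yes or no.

Round 1 — Kai adopts the app (initial).
Round 2 — checking thresholds:
  Fay: 1 of 5 neighbours ≥ 1, adopts the app.
  Lee: 1 of 4 neighbours < 4, not yet.
Round 3 — checking thresholds:
  Dee: 1 of 3 neighbours ≥ 1, adopts the app.
  Lee: 2 of 4 neighbours < 4, not yet.
  Omar: 1 of 4 neighbours < 4, not yet.
  Pia: 1 of 4 neighbours < 3, not yet.
Round 4 — no new adoptions; cascade stops.

no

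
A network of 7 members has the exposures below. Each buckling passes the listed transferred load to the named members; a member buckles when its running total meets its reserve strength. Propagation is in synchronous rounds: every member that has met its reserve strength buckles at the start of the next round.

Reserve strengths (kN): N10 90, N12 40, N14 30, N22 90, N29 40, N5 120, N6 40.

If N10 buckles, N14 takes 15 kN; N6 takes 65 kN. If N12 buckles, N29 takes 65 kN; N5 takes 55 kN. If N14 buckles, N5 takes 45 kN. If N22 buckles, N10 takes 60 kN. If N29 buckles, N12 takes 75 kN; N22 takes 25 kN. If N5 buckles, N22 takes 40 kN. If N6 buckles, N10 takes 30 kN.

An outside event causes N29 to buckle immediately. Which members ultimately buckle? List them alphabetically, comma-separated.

N12, N29

Round 1 — N29 buckles (initial).
  N12: +75 → 75 ≥ 40
  N22: +25 → 25 < 90
Round 2 — N12 buckles.
  N5: +55 → 55 < 120
No further bucklings.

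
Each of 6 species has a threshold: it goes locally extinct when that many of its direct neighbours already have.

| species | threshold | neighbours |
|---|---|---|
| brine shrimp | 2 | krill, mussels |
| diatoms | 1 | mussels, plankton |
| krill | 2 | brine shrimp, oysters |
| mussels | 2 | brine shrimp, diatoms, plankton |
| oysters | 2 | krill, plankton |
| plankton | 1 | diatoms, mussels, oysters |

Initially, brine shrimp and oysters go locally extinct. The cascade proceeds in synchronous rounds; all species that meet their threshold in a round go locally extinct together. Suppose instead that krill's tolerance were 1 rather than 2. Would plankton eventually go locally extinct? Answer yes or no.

With krill's tolerance at 1:
Round 1 — brine shrimp, oysters go locally extinct (initial).
Round 2 — checking thresholds:
  krill: 2 of 2 neighbours ≥ 1, goes locally extinct.
  mussels: 1 of 3 neighbours < 2, below threshold.
  plankton: 1 of 3 neighbours ≥ 1, goes locally extinct.
Round 3 — checking thresholds:
  diatoms: 1 of 2 neighbours ≥ 1, goes locally extinct.
  mussels: 2 of 3 neighbours ≥ 2, goes locally extinct.
Round 4 — no new extinctions; cascade stops.

yes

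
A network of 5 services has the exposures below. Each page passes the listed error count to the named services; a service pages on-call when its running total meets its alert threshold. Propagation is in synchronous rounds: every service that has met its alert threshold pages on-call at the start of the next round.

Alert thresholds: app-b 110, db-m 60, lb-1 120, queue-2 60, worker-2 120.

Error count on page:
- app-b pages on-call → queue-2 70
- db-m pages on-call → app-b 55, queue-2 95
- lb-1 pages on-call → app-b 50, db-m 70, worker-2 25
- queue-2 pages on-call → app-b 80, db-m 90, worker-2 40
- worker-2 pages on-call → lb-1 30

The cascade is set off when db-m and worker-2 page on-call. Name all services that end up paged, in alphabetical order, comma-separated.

app-b, db-m, queue-2, worker-2

Round 1 — db-m, worker-2 page on-call (initial).
  app-b: +55 → 55 < 110
  lb-1: +30 → 30 < 120
  queue-2: +95 → 95 ≥ 60
Round 2 — queue-2 pages on-call.
  app-b: +80 → 135 ≥ 110
Round 3 — app-b pages on-call.
No further pages.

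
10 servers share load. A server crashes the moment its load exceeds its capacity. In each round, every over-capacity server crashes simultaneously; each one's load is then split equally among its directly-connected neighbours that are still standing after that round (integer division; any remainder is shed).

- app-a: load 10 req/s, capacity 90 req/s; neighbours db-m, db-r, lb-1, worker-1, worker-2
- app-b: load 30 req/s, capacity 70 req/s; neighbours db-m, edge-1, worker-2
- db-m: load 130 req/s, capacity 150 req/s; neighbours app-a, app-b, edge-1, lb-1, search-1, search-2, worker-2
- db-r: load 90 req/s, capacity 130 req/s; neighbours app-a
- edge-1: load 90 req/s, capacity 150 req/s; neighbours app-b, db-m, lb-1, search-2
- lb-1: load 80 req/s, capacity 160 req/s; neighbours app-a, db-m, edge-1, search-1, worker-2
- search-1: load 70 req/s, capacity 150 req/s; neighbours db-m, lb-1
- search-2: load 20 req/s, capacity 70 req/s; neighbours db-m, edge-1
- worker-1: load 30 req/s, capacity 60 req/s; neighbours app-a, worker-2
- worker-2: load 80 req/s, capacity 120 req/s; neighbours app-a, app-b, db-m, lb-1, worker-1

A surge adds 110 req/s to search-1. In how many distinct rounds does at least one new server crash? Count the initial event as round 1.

4

Round 1 — search-1 at 180 > 150. search-1 crashes.
  search-1 sheds 180 req/s to db-m, lb-1: 90 each.
    db-m: 130+90 = 220 > 150
    lb-1: 80+90 = 170 > 160
Round 2 — db-m, lb-1 crash.
  db-m sheds 220 req/s to app-a, app-b, edge-1, search-2, worker-2: 44 each.
    app-a: 10+44 = 54 ≤ 90
    app-b: 30+44 = 74 > 70
    edge-1: 90+44 = 134 ≤ 150
    search-2: 20+44 = 64 ≤ 70
    worker-2: 80+44 = 124 > 120
  lb-1 sheds 170 req/s to app-a, edge-1, worker-2: 56 each (2 lost).
    app-a: 54+56 = 110 > 90
    edge-1: 134+56 = 190 > 150
    worker-2: 124+56 = 180 > 120
Round 3 — app-a, app-b, edge-1, worker-2 crash.
  app-a sheds 110 req/s to db-r, worker-1: 55 each.
    db-r: 90+55 = 145 > 130
    worker-1: 30+55 = 85 > 60
  app-b sheds 74 req/s: no online neighbours, lost.
  edge-1 sheds 190 req/s to search-2: 190 each.
    search-2: 64+190 = 254 > 70
  worker-2 sheds 180 req/s to worker-1: 180 each.
    worker-1: 85+180 = 265 > 60
Round 4 — db-r, search-2, worker-1 crash.
  db-r sheds 145 req/s: no online neighbours, lost.
  search-2 sheds 254 req/s: no online neighbours, lost.
  worker-1 sheds 265 req/s: no online neighbours, lost.
No further crashes.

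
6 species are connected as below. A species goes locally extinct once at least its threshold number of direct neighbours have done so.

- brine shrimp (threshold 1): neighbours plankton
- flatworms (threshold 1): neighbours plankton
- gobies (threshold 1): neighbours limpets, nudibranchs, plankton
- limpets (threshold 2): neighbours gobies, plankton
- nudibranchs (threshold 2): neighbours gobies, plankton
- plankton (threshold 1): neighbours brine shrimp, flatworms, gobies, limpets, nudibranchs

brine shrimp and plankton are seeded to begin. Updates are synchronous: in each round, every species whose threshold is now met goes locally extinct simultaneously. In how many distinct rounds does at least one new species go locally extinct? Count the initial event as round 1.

3

Round 1 — brine shrimp, plankton go locally extinct (initial).
Round 2 — checking thresholds:
  flatworms: 1 of 1 neighbours ≥ 1, goes locally extinct.
  gobies: 1 of 3 neighbours ≥ 1, goes locally extinct.
  limpets: 1 of 2 neighbours < 2, below threshold.
  nudibranchs: 1 of 2 neighbours < 2, below threshold.
Round 3 — checking thresholds:
  limpets: 2 of 2 neighbours ≥ 2, goes locally extinct.
  nudibranchs: 2 of 2 neighbours ≥ 2, goes locally extinct.
Round 4 — no new extinctions; cascade stops.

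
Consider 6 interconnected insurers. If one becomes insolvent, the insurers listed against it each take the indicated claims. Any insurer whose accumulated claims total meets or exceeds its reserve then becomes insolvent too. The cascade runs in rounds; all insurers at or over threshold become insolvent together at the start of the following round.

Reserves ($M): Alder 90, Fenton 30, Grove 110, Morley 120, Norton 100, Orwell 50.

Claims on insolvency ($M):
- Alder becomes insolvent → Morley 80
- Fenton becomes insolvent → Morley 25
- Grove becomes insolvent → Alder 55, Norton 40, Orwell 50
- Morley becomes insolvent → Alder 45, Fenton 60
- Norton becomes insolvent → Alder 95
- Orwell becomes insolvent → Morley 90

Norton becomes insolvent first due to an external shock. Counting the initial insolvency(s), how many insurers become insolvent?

Round 1 — Norton becomes insolvent (initial).
  Alder: +95 → 95 ≥ 90
Round 2 — Alder becomes insolvent.
  Morley: +80 → 80 < 120
No further insolvencies.

2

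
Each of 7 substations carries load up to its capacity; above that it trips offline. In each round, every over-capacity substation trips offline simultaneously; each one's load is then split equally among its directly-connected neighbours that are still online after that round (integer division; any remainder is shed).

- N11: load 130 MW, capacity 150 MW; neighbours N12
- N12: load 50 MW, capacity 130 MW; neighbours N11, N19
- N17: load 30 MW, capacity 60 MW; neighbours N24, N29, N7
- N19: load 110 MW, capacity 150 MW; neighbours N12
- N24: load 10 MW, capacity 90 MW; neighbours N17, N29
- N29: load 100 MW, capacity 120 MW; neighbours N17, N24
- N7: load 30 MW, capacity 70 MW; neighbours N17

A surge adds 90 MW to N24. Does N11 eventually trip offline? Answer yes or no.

Round 1 — N24 at 100 > 90. N24 trips offline.
  N24 sheds 100 MW to N17, N29: 50 each.
    N17: 30+50 = 80 > 60
    N29: 100+50 = 150 > 120
Round 2 — N17, N29 trip offline.
  N17 sheds 80 MW to N7: 80 each.
    N7: 30+80 = 110 > 70
  N29 sheds 150 MW: no online neighbours, lost.
Round 3 — N7 trips offline.
  N7 sheds 110 MW: no online neighbours, lost.
No further trips.

no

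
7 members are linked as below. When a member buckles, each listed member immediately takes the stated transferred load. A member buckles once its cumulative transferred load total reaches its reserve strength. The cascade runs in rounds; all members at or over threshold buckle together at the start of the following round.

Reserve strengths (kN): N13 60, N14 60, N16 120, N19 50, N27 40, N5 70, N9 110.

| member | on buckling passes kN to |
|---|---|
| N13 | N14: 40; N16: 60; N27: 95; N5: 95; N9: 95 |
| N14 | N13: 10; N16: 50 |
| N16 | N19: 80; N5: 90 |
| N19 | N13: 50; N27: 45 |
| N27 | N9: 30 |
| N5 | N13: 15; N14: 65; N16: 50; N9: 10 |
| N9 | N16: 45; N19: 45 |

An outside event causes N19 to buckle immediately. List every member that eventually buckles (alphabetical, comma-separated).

Round 1 — N19 buckles (initial).
  N13: +50 → 50 < 60
  N27: +45 → 45 ≥ 40
Round 2 — N27 buckles.
  N9: +30 → 30 < 110
No further bucklings.

N19, N27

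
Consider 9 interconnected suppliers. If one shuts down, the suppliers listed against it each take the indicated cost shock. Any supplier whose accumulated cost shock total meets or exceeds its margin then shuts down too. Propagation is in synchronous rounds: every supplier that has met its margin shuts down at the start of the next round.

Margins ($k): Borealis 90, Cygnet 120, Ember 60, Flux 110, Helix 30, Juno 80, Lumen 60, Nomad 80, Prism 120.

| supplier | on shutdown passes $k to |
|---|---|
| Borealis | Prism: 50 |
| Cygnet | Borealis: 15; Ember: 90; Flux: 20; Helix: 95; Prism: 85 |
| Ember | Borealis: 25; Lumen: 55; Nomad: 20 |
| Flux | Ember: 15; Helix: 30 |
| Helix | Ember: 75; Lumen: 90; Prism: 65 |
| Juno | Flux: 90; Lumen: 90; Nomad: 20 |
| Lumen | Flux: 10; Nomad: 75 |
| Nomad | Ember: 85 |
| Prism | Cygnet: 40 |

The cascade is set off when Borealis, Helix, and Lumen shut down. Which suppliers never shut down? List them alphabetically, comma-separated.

Round 1 — Borealis, Helix, Lumen shut down (initial).
  Ember: +75 → 75 ≥ 60
  Flux: +10 → 10 < 110
  Nomad: +75 → 75 < 80
  Prism: +50+65 → 115 < 120
Round 2 — Ember shuts down.
  Nomad: +20 → 95 ≥ 80
Round 3 — Nomad shuts down.
No further shutdowns.

Cygnet, Flux, Juno, Prism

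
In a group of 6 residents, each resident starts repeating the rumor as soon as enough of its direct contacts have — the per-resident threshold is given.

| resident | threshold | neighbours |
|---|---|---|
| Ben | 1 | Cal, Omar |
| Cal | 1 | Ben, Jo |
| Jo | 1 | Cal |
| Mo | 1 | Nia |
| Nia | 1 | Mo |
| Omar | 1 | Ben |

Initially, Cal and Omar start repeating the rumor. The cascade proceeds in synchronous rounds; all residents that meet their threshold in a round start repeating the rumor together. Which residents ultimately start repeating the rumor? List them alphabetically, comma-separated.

Ben, Cal, Jo, Omar

Round 1 — Cal, Omar start repeating the rumor (initial).
Round 2 — checking thresholds:
  Ben: 2 of 2 neighbours ≥ 1, starts repeating the rumor.
  Jo: 1 of 1 neighbours ≥ 1, starts repeating the rumor.
Round 3 — no new spreads; cascade stops.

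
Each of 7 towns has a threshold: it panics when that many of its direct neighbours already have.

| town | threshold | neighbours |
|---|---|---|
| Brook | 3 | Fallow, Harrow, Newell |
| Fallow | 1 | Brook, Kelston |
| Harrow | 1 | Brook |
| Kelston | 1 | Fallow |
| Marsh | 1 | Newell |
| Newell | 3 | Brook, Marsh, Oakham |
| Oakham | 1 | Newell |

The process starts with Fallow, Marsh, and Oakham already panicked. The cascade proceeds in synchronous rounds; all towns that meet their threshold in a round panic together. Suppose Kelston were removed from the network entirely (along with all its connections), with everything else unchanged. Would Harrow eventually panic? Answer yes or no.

With Kelston removed:
Round 1 — Fallow, Marsh, Oakham panic (initial).
Round 2 — no new panics; cascade stops.

no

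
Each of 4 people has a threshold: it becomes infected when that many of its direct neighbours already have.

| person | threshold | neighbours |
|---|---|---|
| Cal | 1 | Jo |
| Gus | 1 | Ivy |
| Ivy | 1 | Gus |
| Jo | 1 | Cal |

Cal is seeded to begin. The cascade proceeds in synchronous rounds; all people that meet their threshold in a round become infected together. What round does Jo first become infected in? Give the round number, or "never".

2

Round 1 — Cal becomes infected (initial).
Round 2 — checking thresholds:
  Jo: 1 of 1 neighbours ≥ 1, becomes infected.
Round 3 — no new infections; cascade stops.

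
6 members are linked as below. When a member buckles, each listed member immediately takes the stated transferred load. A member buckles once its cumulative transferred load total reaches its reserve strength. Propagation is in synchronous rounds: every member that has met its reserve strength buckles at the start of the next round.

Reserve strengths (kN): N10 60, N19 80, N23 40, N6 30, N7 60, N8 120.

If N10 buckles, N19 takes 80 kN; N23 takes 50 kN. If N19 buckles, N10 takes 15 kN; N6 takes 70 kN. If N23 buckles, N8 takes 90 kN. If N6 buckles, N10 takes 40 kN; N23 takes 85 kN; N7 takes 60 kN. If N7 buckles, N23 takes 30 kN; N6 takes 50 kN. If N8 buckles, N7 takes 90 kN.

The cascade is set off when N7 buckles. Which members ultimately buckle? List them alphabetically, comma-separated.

N23, N6, N7

Round 1 — N7 buckles (initial).
  N23: +30 → 30 < 40
  N6: +50 → 50 ≥ 30
Round 2 — N6 buckles.
  N10: +40 → 40 < 60
  N23: +85 → 115 ≥ 40
Round 3 — N23 buckles.
  N8: +90 → 90 < 120
No further bucklings.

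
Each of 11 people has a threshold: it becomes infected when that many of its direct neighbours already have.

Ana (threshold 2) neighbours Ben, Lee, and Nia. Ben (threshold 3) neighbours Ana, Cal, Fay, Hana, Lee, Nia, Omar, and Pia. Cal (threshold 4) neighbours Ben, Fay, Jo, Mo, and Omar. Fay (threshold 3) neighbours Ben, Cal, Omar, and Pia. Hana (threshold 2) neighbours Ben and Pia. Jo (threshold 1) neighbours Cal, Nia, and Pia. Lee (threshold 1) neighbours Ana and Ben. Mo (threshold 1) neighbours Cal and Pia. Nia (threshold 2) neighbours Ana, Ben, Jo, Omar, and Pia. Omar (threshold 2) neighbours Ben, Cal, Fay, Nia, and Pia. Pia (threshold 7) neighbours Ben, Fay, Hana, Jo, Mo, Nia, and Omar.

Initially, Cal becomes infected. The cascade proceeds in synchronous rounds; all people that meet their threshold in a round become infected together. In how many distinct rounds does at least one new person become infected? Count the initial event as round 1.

2

Round 1 — Cal becomes infected (initial).
Round 2 — checking thresholds:
  Ben: 1 of 8 neighbours < 3, below threshold.
  Fay: 1 of 4 neighbours < 3, below threshold.
  Jo: 1 of 3 neighbours ≥ 1, becomes infected.
  Mo: 1 of 2 neighbours ≥ 1, becomes infected.
  Omar: 1 of 5 neighbours < 2, below threshold.
Round 3 — no new infections; cascade stops.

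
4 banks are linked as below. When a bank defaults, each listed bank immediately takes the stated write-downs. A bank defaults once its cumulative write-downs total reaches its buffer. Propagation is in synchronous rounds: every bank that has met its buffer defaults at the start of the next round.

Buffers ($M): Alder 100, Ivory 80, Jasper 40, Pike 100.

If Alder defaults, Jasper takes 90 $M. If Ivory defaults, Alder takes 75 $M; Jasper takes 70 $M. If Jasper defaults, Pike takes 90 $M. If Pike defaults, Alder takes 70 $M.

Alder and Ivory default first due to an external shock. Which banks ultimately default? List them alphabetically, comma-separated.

Round 1 — Alder, Ivory default (initial).
  Jasper: +90+70 → 160 ≥ 40
Round 2 — Jasper defaults.
  Pike: +90 → 90 < 100
No further defaults.

Alder, Ivory, Jasper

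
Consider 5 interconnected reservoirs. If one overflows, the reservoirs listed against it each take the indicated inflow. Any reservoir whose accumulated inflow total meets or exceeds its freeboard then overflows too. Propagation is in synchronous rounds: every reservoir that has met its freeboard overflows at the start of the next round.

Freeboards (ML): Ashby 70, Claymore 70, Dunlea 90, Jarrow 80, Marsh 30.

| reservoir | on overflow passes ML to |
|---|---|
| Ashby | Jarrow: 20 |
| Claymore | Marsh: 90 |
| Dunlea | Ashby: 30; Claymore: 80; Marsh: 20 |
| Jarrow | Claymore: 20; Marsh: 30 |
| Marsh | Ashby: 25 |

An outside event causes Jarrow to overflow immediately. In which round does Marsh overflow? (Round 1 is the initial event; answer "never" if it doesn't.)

Round 1 — Jarrow overflows (initial).
  Claymore: +20 → 20 < 70
  Marsh: +30 → 30 ≥ 30
Round 2 — Marsh overflows.
  Ashby: +25 → 25 < 70
No further overflows.

2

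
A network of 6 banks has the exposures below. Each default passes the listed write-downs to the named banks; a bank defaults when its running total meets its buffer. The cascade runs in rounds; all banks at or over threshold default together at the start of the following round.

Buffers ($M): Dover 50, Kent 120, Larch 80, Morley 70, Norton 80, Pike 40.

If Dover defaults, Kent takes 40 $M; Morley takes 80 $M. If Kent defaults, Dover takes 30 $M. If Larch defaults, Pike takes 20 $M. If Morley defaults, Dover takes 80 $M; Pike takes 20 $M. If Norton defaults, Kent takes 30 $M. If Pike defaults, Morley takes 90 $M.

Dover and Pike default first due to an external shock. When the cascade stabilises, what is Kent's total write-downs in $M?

Round 1 — Dover, Pike default (initial).
  Kent: +40 → 40 < 120
  Morley: +80+90 → 170 ≥ 70
Round 2 — Morley defaults.
No further defaults.

40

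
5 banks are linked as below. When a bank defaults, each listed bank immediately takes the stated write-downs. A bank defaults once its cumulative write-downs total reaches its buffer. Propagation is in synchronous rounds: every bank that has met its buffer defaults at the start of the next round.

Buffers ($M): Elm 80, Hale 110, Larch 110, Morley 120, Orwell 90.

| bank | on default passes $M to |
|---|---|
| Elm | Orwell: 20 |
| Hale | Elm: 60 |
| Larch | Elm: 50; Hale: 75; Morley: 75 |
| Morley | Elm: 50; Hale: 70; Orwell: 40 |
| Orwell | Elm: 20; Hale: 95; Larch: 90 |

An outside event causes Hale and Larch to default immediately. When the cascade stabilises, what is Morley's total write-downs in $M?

Round 1 — Hale, Larch default (initial).
  Elm: +60+50 → 110 ≥ 80
  Morley: +75 → 75 < 120
Round 2 — Elm defaults.
  Orwell: +20 → 20 < 90
No further defaults.

75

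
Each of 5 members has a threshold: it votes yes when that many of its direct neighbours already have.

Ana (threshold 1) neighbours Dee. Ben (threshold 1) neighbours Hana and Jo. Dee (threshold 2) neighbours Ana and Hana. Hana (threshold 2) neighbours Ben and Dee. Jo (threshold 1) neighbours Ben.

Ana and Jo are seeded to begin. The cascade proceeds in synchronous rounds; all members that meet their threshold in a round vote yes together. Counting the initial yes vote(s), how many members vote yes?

Round 1 — Ana, Jo vote yes (initial).
Round 2 — checking thresholds:
  Ben: 1 of 2 neighbours ≥ 1, votes yes.
  Dee: 1 of 2 neighbours < 2, not yet.
Round 3 — no new yes votes; cascade stops.

3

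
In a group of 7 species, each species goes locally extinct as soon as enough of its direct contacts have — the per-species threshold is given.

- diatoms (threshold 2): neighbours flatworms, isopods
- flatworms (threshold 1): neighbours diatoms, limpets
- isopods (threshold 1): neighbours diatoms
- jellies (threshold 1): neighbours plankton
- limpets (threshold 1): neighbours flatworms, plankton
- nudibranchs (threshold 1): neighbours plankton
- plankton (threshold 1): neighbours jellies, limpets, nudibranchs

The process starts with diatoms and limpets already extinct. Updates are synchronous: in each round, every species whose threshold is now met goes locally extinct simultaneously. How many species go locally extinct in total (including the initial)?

Round 1 — diatoms, limpets go locally extinct (initial).
Round 2 — checking thresholds:
  flatworms: 2 of 2 neighbours ≥ 1, goes locally extinct.
  isopods: 1 of 1 neighbours ≥ 1, goes locally extinct.
  plankton: 1 of 3 neighbours ≥ 1, goes locally extinct.
Round 3 — checking thresholds:
  jellies: 1 of 1 neighbours ≥ 1, goes locally extinct.
  nudibranchs: 1 of 1 neighbours ≥ 1, goes locally extinct.
Round 4 — no new extinctions; cascade stops.

7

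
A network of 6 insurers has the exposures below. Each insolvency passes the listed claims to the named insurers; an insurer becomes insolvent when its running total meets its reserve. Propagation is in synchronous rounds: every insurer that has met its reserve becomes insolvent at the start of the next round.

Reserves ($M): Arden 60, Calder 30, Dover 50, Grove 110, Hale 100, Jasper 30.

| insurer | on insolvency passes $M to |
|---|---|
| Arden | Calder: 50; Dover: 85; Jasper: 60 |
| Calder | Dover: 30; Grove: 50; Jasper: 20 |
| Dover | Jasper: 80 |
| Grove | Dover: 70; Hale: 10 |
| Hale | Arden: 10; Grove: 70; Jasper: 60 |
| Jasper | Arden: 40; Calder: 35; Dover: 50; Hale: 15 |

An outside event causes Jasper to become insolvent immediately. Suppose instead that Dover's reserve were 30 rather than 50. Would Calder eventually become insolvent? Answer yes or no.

yes

With Dover's reserve at 30:
Round 1 — Jasper becomes insolvent (initial).
  Arden: +40 → 40 < 60
  Calder: +35 → 35 ≥ 30
  Dover: +50 → 50 ≥ 30
  Hale: +15 → 15 < 100
Round 2 — Calder, Dover become insolvent.
  Grove: +50 → 50 < 110
No further insolvencies.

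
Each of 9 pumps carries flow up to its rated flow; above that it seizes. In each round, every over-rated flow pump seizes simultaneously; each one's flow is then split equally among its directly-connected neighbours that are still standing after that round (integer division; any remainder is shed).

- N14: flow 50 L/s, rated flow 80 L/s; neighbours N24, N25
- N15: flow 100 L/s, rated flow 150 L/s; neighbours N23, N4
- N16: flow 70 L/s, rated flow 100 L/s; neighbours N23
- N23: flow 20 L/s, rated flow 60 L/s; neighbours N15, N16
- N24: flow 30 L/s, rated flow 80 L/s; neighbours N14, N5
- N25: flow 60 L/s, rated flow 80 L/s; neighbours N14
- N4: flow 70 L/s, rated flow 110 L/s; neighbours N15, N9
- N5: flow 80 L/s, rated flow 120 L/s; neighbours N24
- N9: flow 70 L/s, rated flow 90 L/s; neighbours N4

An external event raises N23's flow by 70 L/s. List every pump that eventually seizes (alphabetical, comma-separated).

N16, N23

Round 1 — N23 at 90 > 60. N23 seizes.
  N23 sheds 90 L/s to N15, N16: 45 each.
    N15: 100+45 = 145 ≤ 150
    N16: 70+45 = 115 > 100
Round 2 — N16 seizes.
  N16 sheds 115 L/s: no online neighbours, lost.
No further seizures.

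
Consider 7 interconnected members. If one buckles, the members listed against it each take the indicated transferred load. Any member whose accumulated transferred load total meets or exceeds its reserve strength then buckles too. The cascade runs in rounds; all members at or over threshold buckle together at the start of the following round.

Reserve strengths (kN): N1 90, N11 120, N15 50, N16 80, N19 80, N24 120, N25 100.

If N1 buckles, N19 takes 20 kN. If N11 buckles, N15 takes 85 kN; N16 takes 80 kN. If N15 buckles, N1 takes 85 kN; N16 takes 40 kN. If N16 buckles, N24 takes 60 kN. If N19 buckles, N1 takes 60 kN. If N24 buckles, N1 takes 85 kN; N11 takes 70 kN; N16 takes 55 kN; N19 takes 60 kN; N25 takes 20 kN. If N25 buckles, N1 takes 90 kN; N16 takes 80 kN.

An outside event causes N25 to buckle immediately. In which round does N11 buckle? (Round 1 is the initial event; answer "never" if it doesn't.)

never

Round 1 — N25 buckles (initial).
  N1: +90 → 90 ≥ 90
  N16: +80 → 80 ≥ 80
Round 2 — N1, N16 buckle.
  N19: +20 → 20 < 80
  N24: +60 → 60 < 120
No further bucklings.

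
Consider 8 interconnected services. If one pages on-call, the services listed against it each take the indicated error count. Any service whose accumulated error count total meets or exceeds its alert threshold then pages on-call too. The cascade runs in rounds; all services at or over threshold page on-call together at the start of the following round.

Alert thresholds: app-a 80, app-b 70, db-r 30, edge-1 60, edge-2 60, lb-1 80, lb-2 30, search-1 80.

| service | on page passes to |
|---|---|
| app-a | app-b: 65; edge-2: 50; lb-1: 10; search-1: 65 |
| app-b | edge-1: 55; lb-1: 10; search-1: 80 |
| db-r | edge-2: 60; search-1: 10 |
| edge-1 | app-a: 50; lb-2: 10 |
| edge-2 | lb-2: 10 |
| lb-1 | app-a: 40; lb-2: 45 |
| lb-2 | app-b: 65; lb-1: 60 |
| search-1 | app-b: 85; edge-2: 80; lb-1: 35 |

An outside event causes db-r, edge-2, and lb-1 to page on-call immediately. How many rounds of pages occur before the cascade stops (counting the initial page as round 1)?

Round 1 — db-r, edge-2, lb-1 page on-call (initial).
  app-a: +40 → 40 < 80
  lb-2: +10+45 → 55 ≥ 30
  search-1: +10 → 10 < 80
Round 2 — lb-2 pages on-call.
  app-b: +65 → 65 < 70
No further pages.

2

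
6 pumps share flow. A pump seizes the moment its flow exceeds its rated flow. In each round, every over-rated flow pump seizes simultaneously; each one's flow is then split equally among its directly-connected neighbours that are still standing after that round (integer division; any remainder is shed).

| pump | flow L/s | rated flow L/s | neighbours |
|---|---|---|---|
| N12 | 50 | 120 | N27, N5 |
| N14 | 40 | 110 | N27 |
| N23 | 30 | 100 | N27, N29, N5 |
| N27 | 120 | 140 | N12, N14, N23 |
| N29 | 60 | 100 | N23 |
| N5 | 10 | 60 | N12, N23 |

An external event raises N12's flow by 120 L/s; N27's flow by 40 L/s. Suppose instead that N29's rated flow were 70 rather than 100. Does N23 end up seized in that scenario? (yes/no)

yes

With N29's rated flow at 70:
Round 1 — N12 at 170 > 120; N27 at 160 > 140. N12, N27 seize.
  N12 sheds 170 L/s to N5: 170 each.
    N5: 10+170 = 180 > 60
  N27 sheds 160 L/s to N14, N23: 80 each.
    N14: 40+80 = 120 > 110
    N23: 30+80 = 110 > 100
Round 2 — N14, N23, N5 seize.
  N14 sheds 120 L/s: no online neighbours, lost.
  N23 sheds 110 L/s to N29: 110 each.
    N29: 60+110 = 170 > 70
  N5 sheds 180 L/s: no online neighbours, lost.
Round 3 — N29 seizes.
  N29 sheds 170 L/s: no online neighbours, lost.
No further seizures.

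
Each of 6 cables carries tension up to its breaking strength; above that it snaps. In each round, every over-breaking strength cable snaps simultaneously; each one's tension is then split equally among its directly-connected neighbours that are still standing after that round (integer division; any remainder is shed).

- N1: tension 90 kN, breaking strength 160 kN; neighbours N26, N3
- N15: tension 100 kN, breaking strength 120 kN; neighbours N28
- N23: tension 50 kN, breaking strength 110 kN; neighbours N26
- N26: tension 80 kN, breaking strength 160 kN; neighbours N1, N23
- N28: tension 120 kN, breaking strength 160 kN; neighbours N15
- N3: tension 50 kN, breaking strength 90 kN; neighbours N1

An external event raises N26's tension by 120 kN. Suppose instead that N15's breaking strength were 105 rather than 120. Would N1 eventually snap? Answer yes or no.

With N15's breaking strength at 105:
Round 1 — N26 at 200 > 160. N26 snaps.
  N26 sheds 200 kN to N1, N23: 100 each.
    N1: 90+100 = 190 > 160
    N23: 50+100 = 150 > 110
Round 2 — N1, N23 snap.
  N1 sheds 190 kN to N3: 190 each.
    N3: 50+190 = 240 > 90
  N23 sheds 150 kN: no online neighbours, lost.
Round 3 — N3 snaps.
  N3 sheds 240 kN: no online neighbours, lost.
No further breaks.

yes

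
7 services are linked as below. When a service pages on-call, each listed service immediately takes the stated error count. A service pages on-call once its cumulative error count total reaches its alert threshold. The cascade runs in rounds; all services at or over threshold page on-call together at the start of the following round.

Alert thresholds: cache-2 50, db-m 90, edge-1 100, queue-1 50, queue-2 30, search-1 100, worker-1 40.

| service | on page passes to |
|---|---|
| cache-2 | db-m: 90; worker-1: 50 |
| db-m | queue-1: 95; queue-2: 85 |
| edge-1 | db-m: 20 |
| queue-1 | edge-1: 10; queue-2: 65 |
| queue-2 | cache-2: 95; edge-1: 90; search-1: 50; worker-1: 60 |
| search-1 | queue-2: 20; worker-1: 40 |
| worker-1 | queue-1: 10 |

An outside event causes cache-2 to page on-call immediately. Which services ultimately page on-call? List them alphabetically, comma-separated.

cache-2, db-m, edge-1, queue-1, queue-2, worker-1

Round 1 — cache-2 pages on-call (initial).
  db-m: +90 → 90 ≥ 90
  worker-1: +50 → 50 ≥ 40
Round 2 — db-m, worker-1 page on-call.
  queue-1: +95+10 → 105 ≥ 50
  queue-2: +85 → 85 ≥ 30
Round 3 — queue-1, queue-2 page on-call.
  edge-1: +10+90 → 100 ≥ 100
  search-1: +50 → 50 < 100
Round 4 — edge-1 pages on-call.
No further pages.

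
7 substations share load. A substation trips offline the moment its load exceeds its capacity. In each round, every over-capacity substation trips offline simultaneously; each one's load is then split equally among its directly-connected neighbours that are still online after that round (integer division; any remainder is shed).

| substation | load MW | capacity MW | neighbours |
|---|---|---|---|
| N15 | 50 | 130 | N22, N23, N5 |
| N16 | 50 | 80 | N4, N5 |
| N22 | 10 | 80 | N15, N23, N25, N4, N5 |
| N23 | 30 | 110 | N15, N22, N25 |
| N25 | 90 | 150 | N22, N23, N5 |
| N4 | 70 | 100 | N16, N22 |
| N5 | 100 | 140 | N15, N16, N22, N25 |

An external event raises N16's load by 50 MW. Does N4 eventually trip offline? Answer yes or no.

Round 1 — N16 at 100 > 80. N16 trips offline.
  N16 sheds 100 MW to N4, N5: 50 each.
    N4: 70+50 = 120 > 100
    N5: 100+50 = 150 > 140
Round 2 — N4, N5 trip offline.
  N4 sheds 120 MW to N22: 120 each.
    N22: 10+120 = 130 > 80
  N5 sheds 150 MW to N15, N22, N25: 50 each.
    N15: 50+50 = 100 ≤ 130
    N22: 130+50 = 180 > 80
    N25: 90+50 = 140 ≤ 150
Round 3 — N22 trips offline.
  N22 sheds 180 MW to N15, N23, N25: 60 each.
    N15: 100+60 = 160 > 130
    N23: 30+60 = 90 ≤ 110
    N25: 140+60 = 200 > 150
Round 4 — N15, N25 trip offline.
  N15 sheds 160 MW to N23: 160 each.
    N23: 90+160 = 250 > 110
  N25 sheds 200 MW to N23: 200 each.
    N23: 250+200 = 450 > 110
Round 5 — N23 trips offline.
  N23 sheds 450 MW: no online neighbours, lost.
No further trips.

yes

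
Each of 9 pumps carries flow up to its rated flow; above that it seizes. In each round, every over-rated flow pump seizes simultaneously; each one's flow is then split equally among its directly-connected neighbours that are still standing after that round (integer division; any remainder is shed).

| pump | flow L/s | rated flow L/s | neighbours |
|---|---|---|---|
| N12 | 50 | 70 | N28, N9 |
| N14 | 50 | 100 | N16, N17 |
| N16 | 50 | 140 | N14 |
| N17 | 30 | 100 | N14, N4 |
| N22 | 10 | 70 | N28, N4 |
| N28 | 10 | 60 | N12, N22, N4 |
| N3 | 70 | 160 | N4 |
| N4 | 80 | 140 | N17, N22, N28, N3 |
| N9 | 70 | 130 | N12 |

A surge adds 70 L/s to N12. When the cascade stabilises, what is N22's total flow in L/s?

Round 1 — N12 at 120 > 70. N12 seizes.
  N12 sheds 120 L/s to N28, N9: 60 each.
    N28: 10+60 = 70 > 60
    N9: 70+60 = 130 ≤ 130
Round 2 — N28 seizes.
  N28 sheds 70 L/s to N22, N4: 35 each.
    N22: 10+35 = 45 ≤ 70
    N4: 80+35 = 115 ≤ 140
No further seizures.

45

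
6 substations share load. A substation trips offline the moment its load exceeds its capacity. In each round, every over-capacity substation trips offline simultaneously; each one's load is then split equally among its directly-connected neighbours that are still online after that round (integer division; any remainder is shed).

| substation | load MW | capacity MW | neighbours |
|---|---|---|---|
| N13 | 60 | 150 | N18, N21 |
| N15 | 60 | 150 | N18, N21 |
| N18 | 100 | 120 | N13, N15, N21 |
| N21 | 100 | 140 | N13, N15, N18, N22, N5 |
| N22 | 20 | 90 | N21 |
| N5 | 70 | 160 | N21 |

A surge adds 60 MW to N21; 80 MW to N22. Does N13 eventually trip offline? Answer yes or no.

yes

Round 1 — N21 at 160 > 140; N22 at 100 > 90. N21, N22 trip offline.
  N21 sheds 160 MW to N13, N15, N18, N5: 40 each.
    N13: 60+40 = 100 ≤ 150
    N15: 60+40 = 100 ≤ 150
    N18: 100+40 = 140 > 120
    N5: 70+40 = 110 ≤ 160
  N22 sheds 100 MW: no online neighbours, lost.
Round 2 — N18 trips offline.
  N18 sheds 140 MW to N13, N15: 70 each.
    N13: 100+70 = 170 > 150
    N15: 100+70 = 170 > 150
Round 3 — N13, N15 trip offline.
  N13 sheds 170 MW: no online neighbours, lost.
  N15 sheds 170 MW: no online neighbours, lost.
No further trips.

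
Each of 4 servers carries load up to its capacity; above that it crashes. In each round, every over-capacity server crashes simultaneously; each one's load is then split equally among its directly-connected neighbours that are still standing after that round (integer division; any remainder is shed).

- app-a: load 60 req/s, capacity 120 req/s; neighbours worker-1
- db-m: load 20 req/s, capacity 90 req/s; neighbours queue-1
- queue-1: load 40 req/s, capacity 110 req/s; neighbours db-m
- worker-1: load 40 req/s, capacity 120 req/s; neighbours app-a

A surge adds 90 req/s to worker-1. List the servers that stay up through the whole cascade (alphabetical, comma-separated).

Round 1 — worker-1 at 130 > 120. worker-1 crashes.
  worker-1 sheds 130 req/s to app-a: 130 each.
    app-a: 60+130 = 190 > 120
Round 2 — app-a crashes.
  app-a sheds 190 req/s: no online neighbours, lost.
No further crashes.

db-m, queue-1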